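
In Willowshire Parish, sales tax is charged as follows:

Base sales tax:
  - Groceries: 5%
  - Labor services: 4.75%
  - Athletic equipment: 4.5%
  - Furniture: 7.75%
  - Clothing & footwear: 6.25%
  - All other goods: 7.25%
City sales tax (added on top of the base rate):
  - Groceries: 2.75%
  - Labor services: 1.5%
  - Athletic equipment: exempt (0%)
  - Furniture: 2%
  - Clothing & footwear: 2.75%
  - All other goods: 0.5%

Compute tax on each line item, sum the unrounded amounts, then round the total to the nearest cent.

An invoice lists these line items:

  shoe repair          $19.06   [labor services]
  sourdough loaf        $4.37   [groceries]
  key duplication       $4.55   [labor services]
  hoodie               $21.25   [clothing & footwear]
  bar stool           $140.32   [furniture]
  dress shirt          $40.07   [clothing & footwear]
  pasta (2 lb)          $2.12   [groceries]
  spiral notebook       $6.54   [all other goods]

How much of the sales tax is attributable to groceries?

$0.50

Sourdough loaf $4.37: groceries → 5% + 2.75% city = 7.75% → $0.338675
Pasta (2 lb) $2.12: groceries → 5% + 2.75% city = 7.75% → $0.1643
Tax on groceries: unrounded sum = $0.502975 → $0.50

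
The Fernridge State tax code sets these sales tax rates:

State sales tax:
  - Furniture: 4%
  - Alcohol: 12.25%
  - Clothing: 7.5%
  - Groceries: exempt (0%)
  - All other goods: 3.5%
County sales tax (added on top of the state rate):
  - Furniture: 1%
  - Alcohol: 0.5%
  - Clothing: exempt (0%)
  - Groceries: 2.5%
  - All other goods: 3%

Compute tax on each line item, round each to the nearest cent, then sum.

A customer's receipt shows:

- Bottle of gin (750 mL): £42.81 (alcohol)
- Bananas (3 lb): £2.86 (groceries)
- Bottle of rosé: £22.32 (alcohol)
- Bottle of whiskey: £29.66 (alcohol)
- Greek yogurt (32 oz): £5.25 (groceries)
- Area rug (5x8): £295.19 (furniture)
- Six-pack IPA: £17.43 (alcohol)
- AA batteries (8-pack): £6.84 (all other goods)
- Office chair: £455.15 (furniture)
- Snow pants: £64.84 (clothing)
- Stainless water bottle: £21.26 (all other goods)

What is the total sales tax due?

£58.71

Bottle of gin (750 mL) £42.81: alcohol → 12.25% + 0.5% county = 12.75% → £5.46
Bananas (3 lb) £2.86: groceries → 0% + 2.5% county = 2.5% → £0.07
Bottle of rosé £22.32: alcohol → 12.25% + 0.5% county = 12.75% → £2.85
Bottle of whiskey £29.66: alcohol → 12.25% + 0.5% county = 12.75% → £3.78
Greek yogurt (32 oz) £5.25: groceries → 0% + 2.5% county = 2.5% → £0.13
Area rug (5x8) £295.19: furniture → 4% + 1% county = 5% → £14.76
Six-pack IPA £17.43: alcohol → 12.25% + 0.5% county = 12.75% → £2.22
AA batteries (8-pack) £6.84: all other goods → 3.5% + 3% county = 6.5% → £0.44
Office chair £455.15: furniture → 4% + 1% county = 5% → £22.76
Snow pants £64.84: clothing → 7.5% + 0% county = 7.5% → £4.86
Stainless water bottle £21.26: all other goods → 3.5% + 3% county = 6.5% → £1.38
Total tax = £5.46 + £0.07 + £2.85 + £3.78 + £0.13 + £14.76 + £2.22 + £0.44 + £22.76 + £4.86 + £1.38 = £58.71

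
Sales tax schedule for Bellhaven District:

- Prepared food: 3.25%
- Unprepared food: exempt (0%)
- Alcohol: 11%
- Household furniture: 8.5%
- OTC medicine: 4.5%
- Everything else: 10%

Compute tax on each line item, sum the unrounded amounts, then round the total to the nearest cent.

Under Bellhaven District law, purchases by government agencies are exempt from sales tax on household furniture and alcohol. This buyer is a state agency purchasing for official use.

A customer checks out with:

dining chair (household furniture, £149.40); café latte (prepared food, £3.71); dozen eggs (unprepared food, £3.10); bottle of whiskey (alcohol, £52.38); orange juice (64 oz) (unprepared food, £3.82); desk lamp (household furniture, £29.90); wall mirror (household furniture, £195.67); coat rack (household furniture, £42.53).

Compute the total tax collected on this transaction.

Dining chair £149.40: household furniture, buyer-exempt → 0% → £0.00
Café latte £3.71: prepared food → 3.25% → £0.120575
Dozen eggs £3.10: unprepared food → 0% → £0.00
Bottle of whiskey £52.38: alcohol, buyer-exempt → 0% → £0.00
Orange juice (64 oz) £3.82: unprepared food → 0% → £0.00
Desk lamp £29.90: household furniture, buyer-exempt → 0% → £0.00
Wall mirror £195.67: household furniture, buyer-exempt → 0% → £0.00
Coat rack £42.53: household furniture, buyer-exempt → 0% → £0.00
Unrounded tax sum = £0.120575 → £0.12

£0.12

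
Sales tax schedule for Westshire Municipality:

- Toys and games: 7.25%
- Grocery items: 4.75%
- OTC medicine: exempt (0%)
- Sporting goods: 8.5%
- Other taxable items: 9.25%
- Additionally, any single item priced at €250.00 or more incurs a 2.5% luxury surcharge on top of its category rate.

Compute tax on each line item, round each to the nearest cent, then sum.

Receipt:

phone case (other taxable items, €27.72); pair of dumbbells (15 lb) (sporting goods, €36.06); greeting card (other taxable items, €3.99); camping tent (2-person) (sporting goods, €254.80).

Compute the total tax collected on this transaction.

€34.03

Phone case €27.72: other taxable items → 9.25% → €2.56
Pair of dumbbells (15 lb) €36.06: sporting goods → 8.5% → €3.07
Greeting card €3.99: other taxable items → 9.25% → €0.37
Camping tent (2-person) €254.80: sporting goods → 8.5% + 2.5% surcharge = 11% → €28.03
Total tax = €2.56 + €3.07 + €0.37 + €28.03 = €34.03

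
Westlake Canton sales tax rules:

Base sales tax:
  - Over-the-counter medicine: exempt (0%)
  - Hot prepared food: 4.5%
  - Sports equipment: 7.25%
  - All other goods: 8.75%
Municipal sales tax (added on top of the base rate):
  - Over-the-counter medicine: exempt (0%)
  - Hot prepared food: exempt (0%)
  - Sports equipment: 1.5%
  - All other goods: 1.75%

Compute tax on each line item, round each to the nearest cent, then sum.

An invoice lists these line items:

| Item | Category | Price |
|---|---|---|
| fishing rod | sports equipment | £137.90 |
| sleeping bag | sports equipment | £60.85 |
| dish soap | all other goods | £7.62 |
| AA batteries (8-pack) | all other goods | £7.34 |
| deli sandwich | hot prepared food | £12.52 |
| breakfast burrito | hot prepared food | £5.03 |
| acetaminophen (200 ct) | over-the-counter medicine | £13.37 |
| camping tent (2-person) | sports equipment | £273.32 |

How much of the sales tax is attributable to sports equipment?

Fishing rod £137.90: sports equipment → 7.25% + 1.5% municipal = 8.75% → £12.07
Sleeping bag £60.85: sports equipment → 7.25% + 1.5% municipal = 8.75% → £5.32
Camping tent (2-person) £273.32: sports equipment → 7.25% + 1.5% municipal = 8.75% → £23.92
Tax on sports equipment = £12.07 + £5.32 + £23.92 = £41.31

£41.31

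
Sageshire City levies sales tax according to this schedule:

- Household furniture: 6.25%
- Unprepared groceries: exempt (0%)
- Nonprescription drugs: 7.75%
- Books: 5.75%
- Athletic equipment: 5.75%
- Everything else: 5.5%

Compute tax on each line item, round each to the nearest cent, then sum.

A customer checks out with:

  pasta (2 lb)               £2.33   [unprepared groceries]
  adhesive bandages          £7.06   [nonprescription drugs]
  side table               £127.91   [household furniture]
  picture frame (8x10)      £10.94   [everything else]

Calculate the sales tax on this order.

Pasta (2 lb) £2.33: unprepared groceries → 0% → £0.00
Adhesive bandages £7.06: nonprescription drugs → 7.75% → £0.55
Side table £127.91: household furniture → 6.25% → £7.99
Picture frame (8x10) £10.94: everything else → 5.5% → £0.60
Total tax = £0.55 + £7.99 + £0.60 = £9.14

£9.14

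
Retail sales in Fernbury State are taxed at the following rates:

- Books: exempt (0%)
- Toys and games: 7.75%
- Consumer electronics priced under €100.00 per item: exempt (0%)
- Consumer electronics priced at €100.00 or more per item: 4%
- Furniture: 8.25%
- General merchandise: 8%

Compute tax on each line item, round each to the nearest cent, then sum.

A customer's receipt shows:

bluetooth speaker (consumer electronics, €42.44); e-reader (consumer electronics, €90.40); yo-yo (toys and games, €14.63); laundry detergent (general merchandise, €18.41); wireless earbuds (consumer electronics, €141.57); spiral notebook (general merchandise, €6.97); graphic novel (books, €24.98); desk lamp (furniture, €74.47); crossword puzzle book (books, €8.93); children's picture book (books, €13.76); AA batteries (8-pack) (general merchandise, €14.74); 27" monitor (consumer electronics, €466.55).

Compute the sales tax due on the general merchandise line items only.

Laundry detergent €18.41: general merchandise → 8% → €1.47
Spiral notebook €6.97: general merchandise → 8% → €0.56
AA batteries (8-pack) €14.74: general merchandise → 8% → €1.18
Tax on general merchandise = €1.47 + €0.56 + €1.18 = €3.21

€3.21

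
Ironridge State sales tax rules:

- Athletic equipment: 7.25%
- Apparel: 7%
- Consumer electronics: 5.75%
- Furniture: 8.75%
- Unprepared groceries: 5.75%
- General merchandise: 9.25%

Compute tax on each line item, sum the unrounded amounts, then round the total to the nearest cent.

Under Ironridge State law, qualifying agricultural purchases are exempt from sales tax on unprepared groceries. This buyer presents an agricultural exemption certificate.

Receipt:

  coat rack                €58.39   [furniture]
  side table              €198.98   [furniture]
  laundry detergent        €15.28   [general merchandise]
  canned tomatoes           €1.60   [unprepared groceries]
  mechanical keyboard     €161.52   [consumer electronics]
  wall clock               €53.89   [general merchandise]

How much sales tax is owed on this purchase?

€38.21

Coat rack €58.39: furniture → 8.75% → €5.109125
Side table €198.98: furniture → 8.75% → €17.41075
Laundry detergent €15.28: general merchandise → 9.25% → €1.4134
Canned tomatoes €1.60: unprepared groceries, buyer-exempt → 0% → €0.00
Mechanical keyboard €161.52: consumer electronics → 5.75% → €9.2874
Wall clock €53.89: general merchandise → 9.25% → €4.984825
Unrounded tax sum = €38.2055 → €38.21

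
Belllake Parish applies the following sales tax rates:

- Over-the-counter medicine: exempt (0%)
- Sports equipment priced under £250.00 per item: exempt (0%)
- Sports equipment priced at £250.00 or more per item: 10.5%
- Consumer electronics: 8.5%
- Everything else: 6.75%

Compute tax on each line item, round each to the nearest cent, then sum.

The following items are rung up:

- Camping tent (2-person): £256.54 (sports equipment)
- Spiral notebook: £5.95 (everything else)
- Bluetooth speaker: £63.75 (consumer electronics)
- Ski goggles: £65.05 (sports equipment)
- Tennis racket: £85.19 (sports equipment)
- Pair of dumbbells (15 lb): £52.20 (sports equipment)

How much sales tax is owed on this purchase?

Camping tent (2-person) £256.54: sports equipment, £250.00 or more → 10.5% → £26.94
Spiral notebook £5.95: everything else → 6.75% → £0.40
Bluetooth speaker £63.75: consumer electronics → 8.5% → £5.42
Ski goggles £65.05: sports equipment, under £250.00 → 0% → £0.00
Tennis racket £85.19: sports equipment, under £250.00 → 0% → £0.00
Pair of dumbbells (15 lb) £52.20: sports equipment, under £250.00 → 0% → £0.00
Total tax = £26.94 + £0.40 + £5.42 = £32.76

£32.76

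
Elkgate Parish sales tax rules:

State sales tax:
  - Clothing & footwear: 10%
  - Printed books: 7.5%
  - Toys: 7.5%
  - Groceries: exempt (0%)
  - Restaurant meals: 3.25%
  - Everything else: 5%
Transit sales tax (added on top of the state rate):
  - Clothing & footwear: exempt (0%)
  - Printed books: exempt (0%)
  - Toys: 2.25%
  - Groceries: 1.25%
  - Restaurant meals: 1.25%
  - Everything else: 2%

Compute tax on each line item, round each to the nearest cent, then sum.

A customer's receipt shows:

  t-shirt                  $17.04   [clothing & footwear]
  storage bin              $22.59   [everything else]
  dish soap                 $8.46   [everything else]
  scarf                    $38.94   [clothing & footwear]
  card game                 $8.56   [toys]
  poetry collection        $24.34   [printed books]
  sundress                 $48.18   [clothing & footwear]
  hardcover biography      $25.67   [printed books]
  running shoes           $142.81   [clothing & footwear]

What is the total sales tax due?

T-shirt $17.04: clothing & footwear → 10% + 0% transit = 10% → $1.70
Storage bin $22.59: everything else → 5% + 2% transit = 7% → $1.58
Dish soap $8.46: everything else → 5% + 2% transit = 7% → $0.59
Scarf $38.94: clothing & footwear → 10% + 0% transit = 10% → $3.89
Card game $8.56: toys → 7.5% + 2.25% transit = 9.75% → $0.83
Poetry collection $24.34: printed books → 7.5% + 0% transit = 7.5% → $1.83
Sundress $48.18: clothing & footwear → 10% + 0% transit = 10% → $4.82
Hardcover biography $25.67: printed books → 7.5% + 0% transit = 7.5% → $1.93
Running shoes $142.81: clothing & footwear → 10% + 0% transit = 10% → $14.28
Total tax = $1.70 + $1.58 + $0.59 + $3.89 + $0.83 + $1.83 + $4.82 + $1.93 + $14.28 = $31.45

$31.45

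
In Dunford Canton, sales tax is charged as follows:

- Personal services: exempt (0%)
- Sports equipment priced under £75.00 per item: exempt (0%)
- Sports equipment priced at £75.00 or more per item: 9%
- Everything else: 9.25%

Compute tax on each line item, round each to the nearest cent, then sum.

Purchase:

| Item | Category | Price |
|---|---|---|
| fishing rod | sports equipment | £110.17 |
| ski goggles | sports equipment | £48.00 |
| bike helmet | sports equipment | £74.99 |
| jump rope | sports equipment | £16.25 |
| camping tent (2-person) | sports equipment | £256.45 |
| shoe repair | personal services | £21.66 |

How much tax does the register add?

Fishing rod £110.17: sports equipment, £75.00 or more → 9% → £9.92
Ski goggles £48.00: sports equipment, under £75.00 → 0% → £0.00
Bike helmet £74.99: sports equipment, under £75.00 → 0% → £0.00
Jump rope £16.25: sports equipment, under £75.00 → 0% → £0.00
Camping tent (2-person) £256.45: sports equipment, £75.00 or more → 9% → £23.08
Shoe repair £21.66: personal services → 0% → £0.00
Total tax = £9.92 + £23.08 = £33.00

£33.00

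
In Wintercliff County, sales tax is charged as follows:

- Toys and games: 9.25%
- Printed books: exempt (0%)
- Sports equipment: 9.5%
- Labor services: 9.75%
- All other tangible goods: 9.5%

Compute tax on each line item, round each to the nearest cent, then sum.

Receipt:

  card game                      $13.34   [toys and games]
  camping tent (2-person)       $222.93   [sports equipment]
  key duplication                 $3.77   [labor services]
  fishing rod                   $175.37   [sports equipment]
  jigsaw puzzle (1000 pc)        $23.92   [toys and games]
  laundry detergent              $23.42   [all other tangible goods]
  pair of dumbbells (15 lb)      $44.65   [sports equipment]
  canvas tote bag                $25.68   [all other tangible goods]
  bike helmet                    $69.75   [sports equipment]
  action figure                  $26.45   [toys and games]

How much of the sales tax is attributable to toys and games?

$5.89

Card game $13.34: toys and games → 9.25% → $1.23
Jigsaw puzzle (1000 pc) $23.92: toys and games → 9.25% → $2.21
Action figure $26.45: toys and games → 9.25% → $2.45
Tax on toys and games = $1.23 + $2.21 + $2.45 = $5.89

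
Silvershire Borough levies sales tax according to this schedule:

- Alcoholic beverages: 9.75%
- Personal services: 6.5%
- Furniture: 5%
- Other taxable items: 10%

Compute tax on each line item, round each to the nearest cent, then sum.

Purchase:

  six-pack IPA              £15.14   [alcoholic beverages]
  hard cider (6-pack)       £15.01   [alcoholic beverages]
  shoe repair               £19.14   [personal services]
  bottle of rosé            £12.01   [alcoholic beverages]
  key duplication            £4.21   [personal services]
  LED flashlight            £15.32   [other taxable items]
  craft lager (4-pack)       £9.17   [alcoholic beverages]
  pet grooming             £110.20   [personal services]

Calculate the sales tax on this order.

£15.20

Six-pack IPA £15.14: alcoholic beverages → 9.75% → £1.48
Hard cider (6-pack) £15.01: alcoholic beverages → 9.75% → £1.46
Shoe repair £19.14: personal services → 6.5% → £1.24
Bottle of rosé £12.01: alcoholic beverages → 9.75% → £1.17
Key duplication £4.21: personal services → 6.5% → £0.27
LED flashlight £15.32: other taxable items → 10% → £1.53
Craft lager (4-pack) £9.17: alcoholic beverages → 9.75% → £0.89
Pet grooming £110.20: personal services → 6.5% → £7.16
Total tax = £1.48 + £1.46 + £1.24 + £1.17 + £0.27 + £1.53 + £0.89 + £7.16 = £15.20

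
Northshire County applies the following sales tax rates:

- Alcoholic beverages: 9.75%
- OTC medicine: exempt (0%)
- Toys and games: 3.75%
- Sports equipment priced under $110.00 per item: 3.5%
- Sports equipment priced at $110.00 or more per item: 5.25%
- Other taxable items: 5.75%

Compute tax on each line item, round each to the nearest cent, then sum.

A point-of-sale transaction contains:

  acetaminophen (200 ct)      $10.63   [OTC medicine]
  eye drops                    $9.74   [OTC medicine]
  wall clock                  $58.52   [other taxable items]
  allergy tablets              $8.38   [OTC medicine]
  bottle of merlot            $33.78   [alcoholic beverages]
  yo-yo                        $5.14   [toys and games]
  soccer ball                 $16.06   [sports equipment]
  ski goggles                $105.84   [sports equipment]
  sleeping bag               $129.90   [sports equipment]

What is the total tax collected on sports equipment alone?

Soccer ball $16.06: sports equipment, under $110.00 → 3.5% → $0.56
Ski goggles $105.84: sports equipment, under $110.00 → 3.5% → $3.70
Sleeping bag $129.90: sports equipment, $110.00 or more → 5.25% → $6.82
Tax on sports equipment = $0.56 + $3.70 + $6.82 = $11.08

$11.08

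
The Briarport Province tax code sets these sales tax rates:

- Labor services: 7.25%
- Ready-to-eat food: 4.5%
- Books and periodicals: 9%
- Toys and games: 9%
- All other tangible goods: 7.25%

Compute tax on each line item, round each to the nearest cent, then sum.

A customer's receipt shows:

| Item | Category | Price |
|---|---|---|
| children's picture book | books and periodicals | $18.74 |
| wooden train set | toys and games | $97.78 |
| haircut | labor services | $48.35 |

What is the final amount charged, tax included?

Children's picture book $18.74: books and periodicals → 9% → $1.69
Wooden train set $97.78: toys and games → 9% → $8.80
Haircut $48.35: labor services → 7.25% → $3.51
Subtotal = $164.87; tax = $14.00; total due = $178.87

$178.87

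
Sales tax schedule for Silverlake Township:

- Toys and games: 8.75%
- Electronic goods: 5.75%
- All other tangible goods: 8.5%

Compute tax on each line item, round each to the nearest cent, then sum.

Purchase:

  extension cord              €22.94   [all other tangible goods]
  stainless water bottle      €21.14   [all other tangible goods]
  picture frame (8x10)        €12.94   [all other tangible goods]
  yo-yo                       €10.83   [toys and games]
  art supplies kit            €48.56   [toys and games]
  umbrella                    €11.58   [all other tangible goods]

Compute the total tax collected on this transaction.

€11.03

Extension cord €22.94: all other tangible goods → 8.5% → €1.95
Stainless water bottle €21.14: all other tangible goods → 8.5% → €1.80
Picture frame (8x10) €12.94: all other tangible goods → 8.5% → €1.10
Yo-yo €10.83: toys and games → 8.75% → €0.95
Art supplies kit €48.56: toys and games → 8.75% → €4.25
Umbrella €11.58: all other tangible goods → 8.5% → €0.98
Total tax = €1.95 + €1.80 + €1.10 + €0.95 + €4.25 + €0.98 = €11.03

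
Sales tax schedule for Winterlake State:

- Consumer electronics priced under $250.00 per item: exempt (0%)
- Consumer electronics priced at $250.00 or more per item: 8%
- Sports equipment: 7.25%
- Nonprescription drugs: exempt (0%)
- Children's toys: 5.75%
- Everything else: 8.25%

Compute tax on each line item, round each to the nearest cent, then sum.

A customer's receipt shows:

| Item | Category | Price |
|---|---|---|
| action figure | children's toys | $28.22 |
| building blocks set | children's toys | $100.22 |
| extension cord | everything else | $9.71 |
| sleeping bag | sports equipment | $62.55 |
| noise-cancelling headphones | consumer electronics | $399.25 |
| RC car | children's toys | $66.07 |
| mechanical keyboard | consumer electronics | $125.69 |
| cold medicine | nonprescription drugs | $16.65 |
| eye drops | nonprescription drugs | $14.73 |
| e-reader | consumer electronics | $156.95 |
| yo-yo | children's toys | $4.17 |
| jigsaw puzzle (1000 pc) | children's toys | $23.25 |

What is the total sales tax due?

$50.03

Action figure $28.22: children's toys → 5.75% → $1.62
Building blocks set $100.22: children's toys → 5.75% → $5.76
Extension cord $9.71: everything else → 8.25% → $0.80
Sleeping bag $62.55: sports equipment → 7.25% → $4.53
Noise-cancelling headphones $399.25: consumer electronics, $250.00 or more → 8% → $31.94
RC car $66.07: children's toys → 5.75% → $3.80
Mechanical keyboard $125.69: consumer electronics, under $250.00 → 0% → $0.00
Cold medicine $16.65: nonprescription drugs → 0% → $0.00
Eye drops $14.73: nonprescription drugs → 0% → $0.00
E-reader $156.95: consumer electronics, under $250.00 → 0% → $0.00
Yo-yo $4.17: children's toys → 5.75% → $0.24
Jigsaw puzzle (1000 pc) $23.25: children's toys → 5.75% → $1.34
Total tax = $1.62 + $5.76 + $0.80 + $4.53 + $31.94 + $3.80 + $0.24 + $1.34 = $50.03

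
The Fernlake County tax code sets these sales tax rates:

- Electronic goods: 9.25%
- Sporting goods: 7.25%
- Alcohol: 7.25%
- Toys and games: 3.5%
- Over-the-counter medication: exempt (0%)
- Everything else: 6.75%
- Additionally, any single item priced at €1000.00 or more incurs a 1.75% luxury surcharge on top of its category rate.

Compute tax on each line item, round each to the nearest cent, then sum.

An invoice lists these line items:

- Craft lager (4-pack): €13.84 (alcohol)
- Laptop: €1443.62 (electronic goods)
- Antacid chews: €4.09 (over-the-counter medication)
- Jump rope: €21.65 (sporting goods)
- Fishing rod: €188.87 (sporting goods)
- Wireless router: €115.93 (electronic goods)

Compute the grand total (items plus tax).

Craft lager (4-pack) €13.84: alcohol → 7.25% → €1.00
Laptop €1443.62: electronic goods → 9.25% + 1.75% surcharge = 11% → €158.80
Antacid chews €4.09: over-the-counter medication → 0% → €0.00
Jump rope €21.65: sporting goods → 7.25% → €1.57
Fishing rod €188.87: sporting goods → 7.25% → €13.69
Wireless router €115.93: electronic goods → 9.25% → €10.72
Subtotal = €1788.00; tax = €185.78; total due = €1973.78

€1973.78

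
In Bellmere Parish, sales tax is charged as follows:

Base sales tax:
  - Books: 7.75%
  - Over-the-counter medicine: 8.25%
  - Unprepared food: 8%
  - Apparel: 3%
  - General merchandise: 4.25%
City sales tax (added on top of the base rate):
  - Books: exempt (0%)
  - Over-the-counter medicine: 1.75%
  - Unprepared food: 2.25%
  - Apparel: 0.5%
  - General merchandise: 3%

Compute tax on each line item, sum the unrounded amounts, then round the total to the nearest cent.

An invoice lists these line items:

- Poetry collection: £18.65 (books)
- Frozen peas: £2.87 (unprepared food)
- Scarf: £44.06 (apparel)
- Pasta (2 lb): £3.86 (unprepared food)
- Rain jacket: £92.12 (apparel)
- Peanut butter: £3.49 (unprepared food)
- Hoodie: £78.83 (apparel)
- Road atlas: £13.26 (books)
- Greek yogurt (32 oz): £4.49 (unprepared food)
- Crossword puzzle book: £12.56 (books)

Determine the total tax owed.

£12.48

Poetry collection £18.65: books → 7.75% + 0% city = 7.75% → £1.445375
Frozen peas £2.87: unprepared food → 8% + 2.25% city = 10.25% → £0.294175
Scarf £44.06: apparel → 3% + 0.5% city = 3.5% → £1.5421
Pasta (2 lb) £3.86: unprepared food → 8% + 2.25% city = 10.25% → £0.39565
Rain jacket £92.12: apparel → 3% + 0.5% city = 3.5% → £3.2242
Peanut butter £3.49: unprepared food → 8% + 2.25% city = 10.25% → £0.357725
Hoodie £78.83: apparel → 3% + 0.5% city = 3.5% → £2.75905
Road atlas £13.26: books → 7.75% + 0% city = 7.75% → £1.02765
Greek yogurt (32 oz) £4.49: unprepared food → 8% + 2.25% city = 10.25% → £0.460225
Crossword puzzle book £12.56: books → 7.75% + 0% city = 7.75% → £0.9734
Unrounded tax sum = £12.47955 → £12.48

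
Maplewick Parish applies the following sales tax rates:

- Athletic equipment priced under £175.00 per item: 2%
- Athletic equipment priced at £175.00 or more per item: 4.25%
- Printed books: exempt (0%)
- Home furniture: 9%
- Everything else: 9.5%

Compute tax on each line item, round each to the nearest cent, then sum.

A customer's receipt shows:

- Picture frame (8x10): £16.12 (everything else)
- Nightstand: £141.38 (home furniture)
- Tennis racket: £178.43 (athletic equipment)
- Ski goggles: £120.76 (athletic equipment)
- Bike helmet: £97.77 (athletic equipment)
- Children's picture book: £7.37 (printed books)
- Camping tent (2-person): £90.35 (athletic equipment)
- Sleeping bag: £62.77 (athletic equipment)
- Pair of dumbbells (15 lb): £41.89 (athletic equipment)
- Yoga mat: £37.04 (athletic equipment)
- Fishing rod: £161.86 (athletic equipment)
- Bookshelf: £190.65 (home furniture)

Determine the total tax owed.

Picture frame (8x10) £16.12: everything else → 9.5% → £1.53
Nightstand £141.38: home furniture → 9% → £12.72
Tennis racket £178.43: athletic equipment, £175.00 or more → 4.25% → £7.58
Ski goggles £120.76: athletic equipment, under £175.00 → 2% → £2.42
Bike helmet £97.77: athletic equipment, under £175.00 → 2% → £1.96
Children's picture book £7.37: printed books → 0% → £0.00
Camping tent (2-person) £90.35: athletic equipment, under £175.00 → 2% → £1.81
Sleeping bag £62.77: athletic equipment, under £175.00 → 2% → £1.26
Pair of dumbbells (15 lb) £41.89: athletic equipment, under £175.00 → 2% → £0.84
Yoga mat £37.04: athletic equipment, under £175.00 → 2% → £0.74
Fishing rod £161.86: athletic equipment, under £175.00 → 2% → £3.24
Bookshelf £190.65: home furniture → 9% → £17.16
Total tax = £1.53 + £12.72 + £7.58 + £2.42 + £1.96 + £1.81 + £1.26 + £0.84 + £0.74 + £3.24 + £17.16 = £51.26

£51.26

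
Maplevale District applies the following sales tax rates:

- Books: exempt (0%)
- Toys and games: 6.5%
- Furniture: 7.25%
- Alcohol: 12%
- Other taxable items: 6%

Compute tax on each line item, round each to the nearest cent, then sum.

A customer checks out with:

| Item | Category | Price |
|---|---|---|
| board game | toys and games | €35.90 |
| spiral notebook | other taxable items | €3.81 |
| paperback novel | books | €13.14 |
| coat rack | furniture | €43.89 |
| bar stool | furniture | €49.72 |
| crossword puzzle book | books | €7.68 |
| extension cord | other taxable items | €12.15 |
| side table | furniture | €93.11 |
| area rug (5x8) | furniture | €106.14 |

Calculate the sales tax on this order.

€24.52

Board game €35.90: toys and games → 6.5% → €2.33
Spiral notebook €3.81: other taxable items → 6% → €0.23
Paperback novel €13.14: books → 0% → €0.00
Coat rack €43.89: furniture → 7.25% → €3.18
Bar stool €49.72: furniture → 7.25% → €3.60
Crossword puzzle book €7.68: books → 0% → €0.00
Extension cord €12.15: other taxable items → 6% → €0.73
Side table €93.11: furniture → 7.25% → €6.75
Area rug (5x8) €106.14: furniture → 7.25% → €7.70
Total tax = €2.33 + €0.23 + €3.18 + €3.60 + €0.73 + €6.75 + €7.70 = €24.52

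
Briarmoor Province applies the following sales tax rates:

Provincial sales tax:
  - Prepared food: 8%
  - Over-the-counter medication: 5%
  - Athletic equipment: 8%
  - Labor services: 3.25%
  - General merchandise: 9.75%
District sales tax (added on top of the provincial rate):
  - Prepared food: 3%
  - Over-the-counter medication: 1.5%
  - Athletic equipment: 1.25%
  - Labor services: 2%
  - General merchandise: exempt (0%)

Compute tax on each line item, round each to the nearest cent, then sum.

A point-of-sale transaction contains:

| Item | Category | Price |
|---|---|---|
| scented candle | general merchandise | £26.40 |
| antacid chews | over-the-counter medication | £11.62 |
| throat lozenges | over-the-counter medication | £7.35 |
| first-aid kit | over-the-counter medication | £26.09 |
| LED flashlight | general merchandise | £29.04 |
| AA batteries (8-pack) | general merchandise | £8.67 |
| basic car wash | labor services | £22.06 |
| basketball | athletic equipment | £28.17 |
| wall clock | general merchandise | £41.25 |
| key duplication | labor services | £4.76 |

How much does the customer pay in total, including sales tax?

Scented candle £26.40: general merchandise → 9.75% + 0% district = 9.75% → £2.57
Antacid chews £11.62: over-the-counter medication → 5% + 1.5% district = 6.5% → £0.76
Throat lozenges £7.35: over-the-counter medication → 5% + 1.5% district = 6.5% → £0.48
First-aid kit £26.09: over-the-counter medication → 5% + 1.5% district = 6.5% → £1.70
LED flashlight £29.04: general merchandise → 9.75% + 0% district = 9.75% → £2.83
AA batteries (8-pack) £8.67: general merchandise → 9.75% + 0% district = 9.75% → £0.85
Basic car wash £22.06: labor services → 3.25% + 2% district = 5.25% → £1.16
Basketball £28.17: athletic equipment → 8% + 1.25% district = 9.25% → £2.61
Wall clock £41.25: general merchandise → 9.75% + 0% district = 9.75% → £4.02
Key duplication £4.76: labor services → 3.25% + 2% district = 5.25% → £0.25
Subtotal = £205.41; tax = £17.23; total due = £222.64

£222.64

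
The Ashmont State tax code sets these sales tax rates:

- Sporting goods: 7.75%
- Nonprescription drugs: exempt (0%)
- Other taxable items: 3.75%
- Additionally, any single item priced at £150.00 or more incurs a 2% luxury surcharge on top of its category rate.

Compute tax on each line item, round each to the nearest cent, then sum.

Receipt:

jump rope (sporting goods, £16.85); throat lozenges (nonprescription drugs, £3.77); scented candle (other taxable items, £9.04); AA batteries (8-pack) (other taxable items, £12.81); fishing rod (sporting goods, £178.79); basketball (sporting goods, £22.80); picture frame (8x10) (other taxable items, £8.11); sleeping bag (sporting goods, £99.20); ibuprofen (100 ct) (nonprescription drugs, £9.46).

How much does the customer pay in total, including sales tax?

Jump rope £16.85: sporting goods → 7.75% → £1.31
Throat lozenges £3.77: nonprescription drugs → 0% → £0.00
Scented candle £9.04: other taxable items → 3.75% → £0.34
AA batteries (8-pack) £12.81: other taxable items → 3.75% → £0.48
Fishing rod £178.79: sporting goods → 7.75% + 2% surcharge = 9.75% → £17.43
Basketball £22.80: sporting goods → 7.75% → £1.77
Picture frame (8x10) £8.11: other taxable items → 3.75% → £0.30
Sleeping bag £99.20: sporting goods → 7.75% → £7.69
Ibuprofen (100 ct) £9.46: nonprescription drugs → 0% → £0.00
Subtotal = £360.83; tax = £29.32; total due = £390.15

£390.15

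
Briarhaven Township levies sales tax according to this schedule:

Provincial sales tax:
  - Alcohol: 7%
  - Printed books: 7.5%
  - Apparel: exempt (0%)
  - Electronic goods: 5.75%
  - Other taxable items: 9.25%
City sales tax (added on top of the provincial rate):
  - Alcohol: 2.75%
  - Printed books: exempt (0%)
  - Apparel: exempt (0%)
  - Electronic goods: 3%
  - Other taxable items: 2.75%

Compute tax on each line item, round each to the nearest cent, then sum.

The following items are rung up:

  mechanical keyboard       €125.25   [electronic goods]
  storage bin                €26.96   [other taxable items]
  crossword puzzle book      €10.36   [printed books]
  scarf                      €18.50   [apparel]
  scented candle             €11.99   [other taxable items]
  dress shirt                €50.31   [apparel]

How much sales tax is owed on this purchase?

€16.42

Mechanical keyboard €125.25: electronic goods → 5.75% + 3% city = 8.75% → €10.96
Storage bin €26.96: other taxable items → 9.25% + 2.75% city = 12% → €3.24
Crossword puzzle book €10.36: printed books → 7.5% + 0% city = 7.5% → €0.78
Scarf €18.50: apparel → 0% + 0% city = 0% → €0.00
Scented candle €11.99: other taxable items → 9.25% + 2.75% city = 12% → €1.44
Dress shirt €50.31: apparel → 0% + 0% city = 0% → €0.00
Total tax = €10.96 + €3.24 + €0.78 + €1.44 = €16.42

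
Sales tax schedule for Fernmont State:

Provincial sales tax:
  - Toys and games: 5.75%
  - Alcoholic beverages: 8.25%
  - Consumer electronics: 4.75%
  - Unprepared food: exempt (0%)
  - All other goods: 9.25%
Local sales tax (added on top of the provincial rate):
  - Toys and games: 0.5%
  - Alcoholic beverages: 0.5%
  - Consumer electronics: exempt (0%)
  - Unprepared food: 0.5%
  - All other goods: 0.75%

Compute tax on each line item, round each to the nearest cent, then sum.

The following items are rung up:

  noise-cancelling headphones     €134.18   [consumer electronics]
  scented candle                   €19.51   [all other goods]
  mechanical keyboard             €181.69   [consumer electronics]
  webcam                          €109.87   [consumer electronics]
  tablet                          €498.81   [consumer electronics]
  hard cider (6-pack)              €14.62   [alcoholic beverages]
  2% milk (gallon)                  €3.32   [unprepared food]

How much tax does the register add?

Noise-cancelling headphones €134.18: consumer electronics → 4.75% + 0% local = 4.75% → €6.37
Scented candle €19.51: all other goods → 9.25% + 0.75% local = 10% → €1.95
Mechanical keyboard €181.69: consumer electronics → 4.75% + 0% local = 4.75% → €8.63
Webcam €109.87: consumer electronics → 4.75% + 0% local = 4.75% → €5.22
Tablet €498.81: consumer electronics → 4.75% + 0% local = 4.75% → €23.69
Hard cider (6-pack) €14.62: alcoholic beverages → 8.25% + 0.5% local = 8.75% → €1.28
2% milk (gallon) €3.32: unprepared food → 0% + 0.5% local = 0.5% → €0.02
Total tax = €6.37 + €1.95 + €8.63 + €5.22 + €23.69 + €1.28 + €0.02 = €47.16

€47.16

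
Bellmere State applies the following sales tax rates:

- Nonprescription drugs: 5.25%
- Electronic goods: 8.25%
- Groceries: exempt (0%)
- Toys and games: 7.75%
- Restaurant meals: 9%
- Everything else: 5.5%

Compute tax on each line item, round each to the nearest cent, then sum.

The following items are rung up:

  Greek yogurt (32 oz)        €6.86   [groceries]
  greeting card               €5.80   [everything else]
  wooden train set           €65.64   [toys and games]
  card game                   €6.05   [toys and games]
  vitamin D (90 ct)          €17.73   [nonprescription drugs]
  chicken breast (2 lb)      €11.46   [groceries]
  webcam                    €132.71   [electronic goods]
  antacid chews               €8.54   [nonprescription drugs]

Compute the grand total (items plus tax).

Greek yogurt (32 oz) €6.86: groceries → 0% → €0.00
Greeting card €5.80: everything else → 5.5% → €0.32
Wooden train set €65.64: toys and games → 7.75% → €5.09
Card game €6.05: toys and games → 7.75% → €0.47
Vitamin D (90 ct) €17.73: nonprescription drugs → 5.25% → €0.93
Chicken breast (2 lb) €11.46: groceries → 0% → €0.00
Webcam €132.71: electronic goods → 8.25% → €10.95
Antacid chews €8.54: nonprescription drugs → 5.25% → €0.45
Subtotal = €254.79; tax = €18.21; total due = €273.00

€273.00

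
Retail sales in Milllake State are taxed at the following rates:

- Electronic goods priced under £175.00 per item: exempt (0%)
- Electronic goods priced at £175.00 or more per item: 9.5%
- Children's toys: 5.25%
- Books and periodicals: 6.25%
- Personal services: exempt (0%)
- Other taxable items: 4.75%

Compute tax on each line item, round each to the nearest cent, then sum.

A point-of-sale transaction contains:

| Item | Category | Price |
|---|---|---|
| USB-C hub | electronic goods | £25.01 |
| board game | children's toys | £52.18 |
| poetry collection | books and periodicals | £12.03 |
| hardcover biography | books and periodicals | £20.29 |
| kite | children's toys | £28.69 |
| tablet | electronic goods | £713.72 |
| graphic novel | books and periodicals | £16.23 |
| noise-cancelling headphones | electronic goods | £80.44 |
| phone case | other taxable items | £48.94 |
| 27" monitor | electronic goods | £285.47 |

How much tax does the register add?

USB-C hub £25.01: electronic goods, under £175.00 → 0% → £0.00
Board game £52.18: children's toys → 5.25% → £2.74
Poetry collection £12.03: books and periodicals → 6.25% → £0.75
Hardcover biography £20.29: books and periodicals → 6.25% → £1.27
Kite £28.69: children's toys → 5.25% → £1.51
Tablet £713.72: electronic goods, £175.00 or more → 9.5% → £67.80
Graphic novel £16.23: books and periodicals → 6.25% → £1.01
Noise-cancelling headphones £80.44: electronic goods, under £175.00 → 0% → £0.00
Phone case £48.94: other taxable items → 4.75% → £2.32
27" monitor £285.47: electronic goods, £175.00 or more → 9.5% → £27.12
Total tax = £2.74 + £0.75 + £1.27 + £1.51 + £67.80 + £1.01 + £2.32 + £27.12 = £104.52

£104.52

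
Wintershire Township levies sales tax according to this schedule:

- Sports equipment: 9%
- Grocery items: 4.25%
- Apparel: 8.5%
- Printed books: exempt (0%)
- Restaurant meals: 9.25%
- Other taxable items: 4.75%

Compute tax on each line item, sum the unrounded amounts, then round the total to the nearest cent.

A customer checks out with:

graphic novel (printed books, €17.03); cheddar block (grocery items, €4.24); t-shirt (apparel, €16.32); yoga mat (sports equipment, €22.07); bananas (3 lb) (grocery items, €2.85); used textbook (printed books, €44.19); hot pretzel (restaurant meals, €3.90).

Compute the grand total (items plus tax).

€114.64

Graphic novel €17.03: printed books → 0% → €0.00
Cheddar block €4.24: grocery items → 4.25% → €0.1802
T-shirt €16.32: apparel → 8.5% → €1.3872
Yoga mat €22.07: sports equipment → 9% → €1.9863
Bananas (3 lb) €2.85: grocery items → 4.25% → €0.121125
Used textbook €44.19: printed books → 0% → €0.00
Hot pretzel €3.90: restaurant meals → 9.25% → €0.36075
Subtotal = €110.60; unrounded tax = €4.035575 → €4.04; total due = €114.64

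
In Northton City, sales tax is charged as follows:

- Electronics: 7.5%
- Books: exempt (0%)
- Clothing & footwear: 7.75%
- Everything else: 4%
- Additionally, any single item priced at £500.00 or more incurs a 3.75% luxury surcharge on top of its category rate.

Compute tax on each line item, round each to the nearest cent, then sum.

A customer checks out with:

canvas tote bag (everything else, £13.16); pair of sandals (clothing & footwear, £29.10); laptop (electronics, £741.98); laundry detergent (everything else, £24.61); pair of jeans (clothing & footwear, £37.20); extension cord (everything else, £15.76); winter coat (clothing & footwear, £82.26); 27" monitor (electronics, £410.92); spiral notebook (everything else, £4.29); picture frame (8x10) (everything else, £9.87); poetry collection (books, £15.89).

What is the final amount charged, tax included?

Canvas tote bag £13.16: everything else → 4% → £0.53
Pair of sandals £29.10: clothing & footwear → 7.75% → £2.26
Laptop £741.98: electronics → 7.5% + 3.75% surcharge = 11.25% → £83.47
Laundry detergent £24.61: everything else → 4% → £0.98
Pair of jeans £37.20: clothing & footwear → 7.75% → £2.88
Extension cord £15.76: everything else → 4% → £0.63
Winter coat £82.26: clothing & footwear → 7.75% → £6.38
27" monitor £410.92: electronics → 7.5% → £30.82
Spiral notebook £4.29: everything else → 4% → £0.17
Picture frame (8x10) £9.87: everything else → 4% → £0.39
Poetry collection £15.89: books → 0% → £0.00
Subtotal = £1385.04; tax = £128.51; total due = £1513.55

£1513.55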